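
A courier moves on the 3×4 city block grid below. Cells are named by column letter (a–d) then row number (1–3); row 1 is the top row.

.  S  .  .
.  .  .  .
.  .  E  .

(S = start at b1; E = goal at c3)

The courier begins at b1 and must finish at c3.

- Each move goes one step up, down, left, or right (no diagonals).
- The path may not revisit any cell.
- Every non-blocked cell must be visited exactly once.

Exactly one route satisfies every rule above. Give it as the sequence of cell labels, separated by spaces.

Need to visit all 12 open cells exactly once, starting at b1 and ending at c3.
Cell d1 has only two open neighbours (d2 and c1), so the path must pass straight through it: one of those is the cell it's entered from and the other is where it exits.
Route from b1: left to a1, 2× down (reaching a3), right to b3, up to b2, right to c2, up to c1, right to d1, 2× down (reaching d3), left to c3 — 11 moves in all.
Check: all 12 open cells covered.

b1 a1 a2 a3 b3 b2 c2 c1 d1 d2 d3 c3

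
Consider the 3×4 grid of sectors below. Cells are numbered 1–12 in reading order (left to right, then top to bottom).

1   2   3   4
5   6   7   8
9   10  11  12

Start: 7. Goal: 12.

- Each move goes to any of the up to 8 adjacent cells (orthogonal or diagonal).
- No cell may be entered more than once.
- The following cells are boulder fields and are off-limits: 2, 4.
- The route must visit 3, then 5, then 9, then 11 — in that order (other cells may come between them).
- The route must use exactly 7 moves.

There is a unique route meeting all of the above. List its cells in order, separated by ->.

7 -> 3 -> 6 -> 5 -> 9 -> 10 -> 11 -> 12

The waypoints must appear in the order 3, 5, 9, 11, with no cell reused.
Route from 7: up 1 to 3, down-left 1 to 6, left 1 to 5, down 1 to 9, right 3 to 12 — 7 moves in all.
Check: order respected (3 at step 1, 5 at step 3, 9 at step 4, 11 at step 6); 7 moves as required.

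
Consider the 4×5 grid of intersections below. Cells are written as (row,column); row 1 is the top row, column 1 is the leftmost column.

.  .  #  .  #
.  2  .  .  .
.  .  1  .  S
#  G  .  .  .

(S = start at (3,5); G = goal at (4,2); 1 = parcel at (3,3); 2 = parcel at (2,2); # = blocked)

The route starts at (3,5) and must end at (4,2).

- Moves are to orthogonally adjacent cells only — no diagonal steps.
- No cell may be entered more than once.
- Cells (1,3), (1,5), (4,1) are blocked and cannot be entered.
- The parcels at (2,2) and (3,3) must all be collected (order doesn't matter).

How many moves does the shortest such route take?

6

Any route passes through (2,2) and (3,3) in some order between (3,5) and (4,2). Summing Manhattan distances along each leg and taking the cheapest ordering ((3,5) → (3,3) → (2,2) → (4,2)) gives a lower bound of 2 + 2 + 2 = 6 moves.
A route of 6 moves achieves this: (3,5) → (3,4) → (3,3) → (2,3) → (2,2) → (3,2) → (4,2).
Since 6 matches the lower bound, it is optimal.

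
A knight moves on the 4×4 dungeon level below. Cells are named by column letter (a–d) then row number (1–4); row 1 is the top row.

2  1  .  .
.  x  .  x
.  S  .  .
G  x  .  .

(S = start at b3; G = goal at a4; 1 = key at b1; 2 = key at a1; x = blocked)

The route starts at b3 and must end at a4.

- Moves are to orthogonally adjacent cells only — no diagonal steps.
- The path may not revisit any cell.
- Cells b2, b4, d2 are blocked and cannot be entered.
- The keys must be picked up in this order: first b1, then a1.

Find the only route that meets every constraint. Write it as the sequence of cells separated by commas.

The waypoints must appear in the order b1, a1, with no cell reused.
Route from b3: right 1 to c3, up 2 to c1, left 2 to a1, down 3 to a4 — 8 moves in all.
Check: order respected (1 at step 4, 2 at step 5).

b3, c3, c2, c1, b1, a1, a2, a3, a4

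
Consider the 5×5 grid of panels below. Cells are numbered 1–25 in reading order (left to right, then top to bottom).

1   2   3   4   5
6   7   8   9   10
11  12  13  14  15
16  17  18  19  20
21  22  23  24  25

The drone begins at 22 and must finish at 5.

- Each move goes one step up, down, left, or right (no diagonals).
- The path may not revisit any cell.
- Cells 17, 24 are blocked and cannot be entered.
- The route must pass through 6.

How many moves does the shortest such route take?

Any route passes through 6 somewhere between 22 and 5. Summing Manhattan distances along the two legs (22 → 6 → 5) gives a lower bound of 4 + 5 = 9 moves.
A route of 9 moves achieves this: 22 → 21 → 16 → 11 → 6 → 1 → 2 → 3 → 4 → 5.
Since 9 matches the lower bound, it is optimal.

9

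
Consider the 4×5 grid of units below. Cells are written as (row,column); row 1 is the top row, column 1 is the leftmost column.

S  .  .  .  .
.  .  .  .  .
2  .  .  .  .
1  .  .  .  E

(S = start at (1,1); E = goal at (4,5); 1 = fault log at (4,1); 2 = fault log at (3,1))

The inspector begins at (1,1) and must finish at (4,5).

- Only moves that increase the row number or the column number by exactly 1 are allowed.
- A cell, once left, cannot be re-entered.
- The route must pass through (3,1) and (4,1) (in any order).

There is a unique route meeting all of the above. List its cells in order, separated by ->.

(1,1) -> (2,1) -> (3,1) -> (4,1) -> (4,2) -> (4,3) -> (4,4) -> (4,5)

Moves only go right or down, so the column and row indices never decrease.
Route from (1,1): 3× down (reaching (4,1)), 4× right (reaching (4,5)) — 7 moves in all.
Check: all required cells visited.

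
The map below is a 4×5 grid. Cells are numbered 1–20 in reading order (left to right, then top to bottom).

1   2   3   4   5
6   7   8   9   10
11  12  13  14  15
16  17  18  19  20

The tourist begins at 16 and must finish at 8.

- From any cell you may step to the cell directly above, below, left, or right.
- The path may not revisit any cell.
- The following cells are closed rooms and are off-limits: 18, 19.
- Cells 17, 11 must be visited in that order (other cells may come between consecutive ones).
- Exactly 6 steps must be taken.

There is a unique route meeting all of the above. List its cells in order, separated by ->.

The waypoints must appear in the order 17, 11, with no cell reused.
Route from 16: right 1 to 17, up 1 to 12, left 1 to 11, up 1 to 6, right 2 to 8 — 6 moves in all.
Check: order respected (17 at step 1, 11 at step 3); 6 moves as required.

16 -> 17 -> 12 -> 11 -> 6 -> 7 -> 8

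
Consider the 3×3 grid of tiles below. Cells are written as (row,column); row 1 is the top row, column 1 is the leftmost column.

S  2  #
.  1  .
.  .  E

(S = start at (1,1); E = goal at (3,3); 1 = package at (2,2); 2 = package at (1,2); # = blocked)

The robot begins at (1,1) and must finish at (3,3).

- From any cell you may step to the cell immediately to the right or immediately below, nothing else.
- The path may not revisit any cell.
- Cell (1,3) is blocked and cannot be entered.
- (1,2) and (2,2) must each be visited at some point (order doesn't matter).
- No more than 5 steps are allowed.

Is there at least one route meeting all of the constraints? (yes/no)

yes

One route that works: (1,1) → (1,2) → (2,2) → (3,2) → (3,3).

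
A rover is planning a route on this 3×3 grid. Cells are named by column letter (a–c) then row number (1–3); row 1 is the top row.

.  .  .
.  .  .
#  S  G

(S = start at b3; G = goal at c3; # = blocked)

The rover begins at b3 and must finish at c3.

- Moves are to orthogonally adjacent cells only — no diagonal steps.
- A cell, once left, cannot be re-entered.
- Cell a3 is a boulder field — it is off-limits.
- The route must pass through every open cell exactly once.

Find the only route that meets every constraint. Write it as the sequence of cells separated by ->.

Need to visit all 8 open cells exactly once, starting at b3 and ending at c3.
Cell c1 has only two open neighbours (c2 and b1), so the path must pass straight through it: one of those is the cell it's entered from and the other is where it exits.
Route from b3: up to b2, left to a2, up to a1, 2× right (reaching c1), 2× down (reaching c3) — 7 moves in all.
Check: all 8 open cells covered.

b3 -> b2 -> a2 -> a1 -> b1 -> c1 -> c2 -> c3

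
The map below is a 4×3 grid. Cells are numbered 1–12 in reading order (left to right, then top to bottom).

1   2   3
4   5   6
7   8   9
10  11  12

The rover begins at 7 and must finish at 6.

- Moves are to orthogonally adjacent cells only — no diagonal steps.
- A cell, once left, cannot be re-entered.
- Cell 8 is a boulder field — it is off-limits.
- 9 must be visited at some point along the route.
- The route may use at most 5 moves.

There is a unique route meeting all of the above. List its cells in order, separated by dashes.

The 5-move cap with required stops at 9 leaves no slack for detours.
Route from 7: down to 10, 2× right (reaching 12), 2× up (reaching 6) — 5 moves in all.
Check: all required cells visited; 5 ≤ 5 moves.

7 - 10 - 11 - 12 - 9 - 6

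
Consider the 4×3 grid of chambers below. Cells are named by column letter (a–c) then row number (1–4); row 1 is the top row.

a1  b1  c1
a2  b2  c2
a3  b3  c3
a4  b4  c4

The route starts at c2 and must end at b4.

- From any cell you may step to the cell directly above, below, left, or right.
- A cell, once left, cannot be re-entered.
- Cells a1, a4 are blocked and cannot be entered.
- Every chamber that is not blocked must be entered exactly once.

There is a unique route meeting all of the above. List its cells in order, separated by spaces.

c2 c1 b1 b2 a2 a3 b3 c3 c4 b4

Need to visit all 10 open cells exactly once, starting at c2 and ending at b4.
Cell c4 has only two open neighbours (c3 and b4), so the path must pass straight through it: one of those is the cell it's entered from and the other is where it exits.
Route from c2: up to c1, left to b1, down to b2, left to a2, down to a3, 2× right (reaching c3), down to c4, left to b4 — 9 moves in all.
Check: all 10 open cells covered.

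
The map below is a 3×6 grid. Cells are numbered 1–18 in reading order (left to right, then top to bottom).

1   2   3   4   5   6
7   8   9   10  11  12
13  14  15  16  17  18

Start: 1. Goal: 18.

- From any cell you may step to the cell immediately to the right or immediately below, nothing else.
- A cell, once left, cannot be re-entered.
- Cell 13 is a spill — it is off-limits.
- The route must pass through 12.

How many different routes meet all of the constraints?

A right/down-only route from 1 to 18 makes exactly 2 down-moves and 5 right-moves in some order.
With no other constraints that would be C(7,2) = 21 routes.
Split at 12 and multiply the segment counts (each segment already excludes blocked cells): 1→12: 6; 12→18: 1; product = 6.
That gives 6 routes.

6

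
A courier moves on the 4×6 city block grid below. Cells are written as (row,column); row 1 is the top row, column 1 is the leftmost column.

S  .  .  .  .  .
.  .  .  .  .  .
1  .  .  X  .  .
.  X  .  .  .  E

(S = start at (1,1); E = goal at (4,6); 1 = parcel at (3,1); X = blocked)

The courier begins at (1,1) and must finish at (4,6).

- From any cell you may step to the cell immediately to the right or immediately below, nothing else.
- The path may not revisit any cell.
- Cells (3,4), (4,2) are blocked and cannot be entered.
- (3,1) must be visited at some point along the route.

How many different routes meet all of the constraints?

1

A right/down-only route from (1,1) to (4,6) makes exactly 3 down-moves and 5 right-moves in some order.
With no other constraints that would be C(8,3) = 56 routes.
Split at (3,1) and multiply the segment counts (each segment already excludes blocked cells): (1,1)→(3,1): 1; (3,1)→(4,6): 1; product = 1.
That gives 1 route.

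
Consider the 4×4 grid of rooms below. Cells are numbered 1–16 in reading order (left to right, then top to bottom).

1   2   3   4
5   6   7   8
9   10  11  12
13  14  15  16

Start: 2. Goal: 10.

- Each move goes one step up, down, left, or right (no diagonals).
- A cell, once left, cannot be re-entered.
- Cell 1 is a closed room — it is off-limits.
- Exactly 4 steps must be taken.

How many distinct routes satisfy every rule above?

4

Need simple routes of exactly 4 moves from 2 to 10 (Manhattan distance 2, so 1 moves are spent on a detour and 1 undoing it).
Enumerating: 2 6 5 9 10 | 2 6 7 11 10 | 2 3 7 11 10 | 2 3 7 6 10.
That gives 4 routes.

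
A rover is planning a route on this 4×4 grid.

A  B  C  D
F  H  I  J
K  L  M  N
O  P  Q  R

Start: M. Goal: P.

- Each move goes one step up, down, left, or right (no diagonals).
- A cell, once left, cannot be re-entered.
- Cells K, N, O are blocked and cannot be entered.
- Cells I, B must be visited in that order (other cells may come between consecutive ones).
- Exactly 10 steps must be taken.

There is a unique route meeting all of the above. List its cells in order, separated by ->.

M -> I -> J -> D -> C -> B -> A -> F -> H -> L -> P

The waypoints must appear in the order I, B, with no cell reused.
Route from M: up 1 to I, right 1 to J, up 1 to D, left 3 to A, down 1 to F, right 1 to H, down 2 to P — 10 moves in all.
Check: order respected (I at step 1, B at step 5); 10 moves as required.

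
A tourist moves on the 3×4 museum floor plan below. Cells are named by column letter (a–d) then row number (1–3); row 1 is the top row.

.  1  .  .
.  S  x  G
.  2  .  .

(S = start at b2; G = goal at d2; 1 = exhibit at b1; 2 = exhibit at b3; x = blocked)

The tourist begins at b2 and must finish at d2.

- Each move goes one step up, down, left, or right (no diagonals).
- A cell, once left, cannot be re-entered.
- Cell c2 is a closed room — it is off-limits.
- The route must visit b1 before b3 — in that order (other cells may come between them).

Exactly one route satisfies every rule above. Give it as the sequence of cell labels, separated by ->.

The waypoints must appear in the order b1, b3, with no cell reused.
Route from b2: up to b1, left to a1, 2× down (reaching a3), 3× right (reaching d3), up to d2 — 8 moves in all.
Check: order respected (1 at step 1, 2 at step 5).

b2 -> b1 -> a1 -> a2 -> a3 -> b3 -> c3 -> d3 -> d2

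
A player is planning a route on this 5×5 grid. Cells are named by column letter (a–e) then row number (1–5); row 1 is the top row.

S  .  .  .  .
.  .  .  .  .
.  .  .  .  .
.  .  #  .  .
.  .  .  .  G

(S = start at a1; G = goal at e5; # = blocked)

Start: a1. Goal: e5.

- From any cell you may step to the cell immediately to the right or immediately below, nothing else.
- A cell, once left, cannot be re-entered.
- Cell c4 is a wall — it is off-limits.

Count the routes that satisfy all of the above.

A right/down-only route from a1 to e5 makes exactly 4 down-moves and 4 right-moves in some order.
With no other constraints that would be C(8,4) = 70 routes.
Subtract routes through each blocked cell (inclusion–exclusion for overlaps): − through c4: 30 → 40.
That gives 40 routes.

40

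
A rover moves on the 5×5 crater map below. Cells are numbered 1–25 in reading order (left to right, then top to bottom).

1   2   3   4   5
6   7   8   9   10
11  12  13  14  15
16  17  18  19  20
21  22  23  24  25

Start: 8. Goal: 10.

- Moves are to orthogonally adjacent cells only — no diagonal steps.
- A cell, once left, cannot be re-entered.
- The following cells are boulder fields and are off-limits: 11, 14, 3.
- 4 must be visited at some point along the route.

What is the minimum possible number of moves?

4

Any route passes through 4 somewhere between 8 and 10. Summing Manhattan distances along the two legs (8 → 4 → 10) gives a lower bound of 2 + 2 = 4 moves.
A route of 4 moves achieves this: 8 → 9 → 4 → 5 → 10.
Since 4 matches the lower bound, it is optimal.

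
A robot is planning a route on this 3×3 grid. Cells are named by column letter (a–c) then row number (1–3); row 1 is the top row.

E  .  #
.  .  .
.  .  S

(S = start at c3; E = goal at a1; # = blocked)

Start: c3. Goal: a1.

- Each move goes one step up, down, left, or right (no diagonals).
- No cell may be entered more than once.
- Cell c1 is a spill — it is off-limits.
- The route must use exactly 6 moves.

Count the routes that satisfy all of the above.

Need simple routes of exactly 6 moves from c3 to a1 (Manhattan distance 4, so 1 moves are spent on a detour and 1 undoing it).
Enumerating: c3 c2 b2 b3 a3 a2 a1 | c3 b3 a3 a2 b2 b1 a1.
That gives 2 routes.

2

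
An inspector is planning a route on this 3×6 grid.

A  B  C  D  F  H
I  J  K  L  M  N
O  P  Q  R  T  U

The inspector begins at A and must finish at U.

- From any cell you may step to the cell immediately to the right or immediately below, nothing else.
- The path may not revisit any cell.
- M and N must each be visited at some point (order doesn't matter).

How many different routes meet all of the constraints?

A right/down-only route from A to U makes exactly 2 down-moves and 5 right-moves in some order.
With no other constraints that would be C(7,2) = 21 routes.
A monotone route can only reach the required cells in the order M, N, so split there and multiply the segment counts: A→M: 5; M→N: 1; N→U: 1; product = 5.
That gives 5 routes.

5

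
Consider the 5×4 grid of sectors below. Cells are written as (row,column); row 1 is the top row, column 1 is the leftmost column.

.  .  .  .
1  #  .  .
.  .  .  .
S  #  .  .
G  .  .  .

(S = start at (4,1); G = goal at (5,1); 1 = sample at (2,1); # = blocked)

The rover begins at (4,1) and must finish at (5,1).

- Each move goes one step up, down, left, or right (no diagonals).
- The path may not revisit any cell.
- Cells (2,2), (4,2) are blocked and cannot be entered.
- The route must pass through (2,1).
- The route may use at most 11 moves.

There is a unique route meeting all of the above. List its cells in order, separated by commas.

(4,1), (3,1), (2,1), (1,1), (1,2), (1,3), (2,3), (3,3), (4,3), (5,3), (5,2), (5,1)

The budget equals the shortest possible length, so every move has to be on a shortest route through the required cells.
Route from (4,1): 3× up (reaching (1,1)), 2× right (reaching (1,3)), 4× down (reaching (5,3)), 2× left (reaching (5,1)) — 11 moves in all.
Check: all required cells visited; 11 ≤ 11 moves.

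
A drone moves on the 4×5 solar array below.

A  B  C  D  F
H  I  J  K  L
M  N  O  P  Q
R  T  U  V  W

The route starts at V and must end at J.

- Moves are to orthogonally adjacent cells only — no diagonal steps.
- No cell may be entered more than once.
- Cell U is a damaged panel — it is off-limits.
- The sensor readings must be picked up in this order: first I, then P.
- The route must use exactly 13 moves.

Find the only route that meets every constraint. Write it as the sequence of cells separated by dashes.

The waypoints must appear in the order I, P, with no cell reused.
Route from V: right 1 to W, up 3 to F, left 3 to B, down 2 to N, right 2 to P, up 1 to K, left 1 to J — 13 moves in all.
Check: order respected (I at step 8, P at step 11); 13 moves as required.

V - W - Q - L - F - D - C - B - I - N - O - P - K - J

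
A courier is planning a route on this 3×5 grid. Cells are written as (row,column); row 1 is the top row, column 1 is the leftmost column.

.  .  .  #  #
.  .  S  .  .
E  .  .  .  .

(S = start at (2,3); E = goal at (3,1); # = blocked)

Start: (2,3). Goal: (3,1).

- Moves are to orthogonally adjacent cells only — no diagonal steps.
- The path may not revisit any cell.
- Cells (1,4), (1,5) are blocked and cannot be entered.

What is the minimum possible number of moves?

3

The Manhattan distance from (2,3) to (3,1) is |2−3| + |3−1| = 3, so at least 3 moves are needed.
A route of 3 moves achieves this: (2,3) → (3,3) → (3,2) → (3,1).
Since 3 matches the lower bound, it is optimal.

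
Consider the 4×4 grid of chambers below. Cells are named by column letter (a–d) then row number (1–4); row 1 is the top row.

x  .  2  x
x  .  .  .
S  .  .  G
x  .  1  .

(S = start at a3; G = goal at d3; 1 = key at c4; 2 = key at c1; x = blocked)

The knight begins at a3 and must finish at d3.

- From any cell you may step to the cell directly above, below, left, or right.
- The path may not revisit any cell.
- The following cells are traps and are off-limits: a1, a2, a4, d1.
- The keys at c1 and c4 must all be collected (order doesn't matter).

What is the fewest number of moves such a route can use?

9

Any route passes through c1 and c4 in some order between a3 and d3. Summing Manhattan distances along each leg and taking the cheapest ordering (a3 → c4 → c1 → d3) gives a lower bound of 3 + 3 + 3 = 9 moves.
A route of 9 moves achieves this: a3 → b3 → b2 → b1 → c1 → c2 → c3 → c4 → d4 → d3.
Since 9 matches the lower bound, it is optimal.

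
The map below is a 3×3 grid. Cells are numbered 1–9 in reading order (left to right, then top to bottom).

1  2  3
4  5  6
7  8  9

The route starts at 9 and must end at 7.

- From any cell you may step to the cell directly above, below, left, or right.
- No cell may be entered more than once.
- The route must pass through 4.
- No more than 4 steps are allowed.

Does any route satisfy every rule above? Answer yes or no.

One route that works: 9 → 6 → 5 → 4 → 7.

yes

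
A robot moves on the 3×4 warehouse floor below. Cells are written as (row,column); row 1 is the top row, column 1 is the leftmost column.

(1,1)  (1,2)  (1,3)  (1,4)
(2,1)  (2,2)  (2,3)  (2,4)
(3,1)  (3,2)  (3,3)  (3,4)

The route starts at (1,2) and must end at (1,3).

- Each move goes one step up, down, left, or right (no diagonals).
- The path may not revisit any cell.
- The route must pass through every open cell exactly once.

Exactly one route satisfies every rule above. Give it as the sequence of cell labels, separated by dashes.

Need to visit all 12 open cells exactly once, starting at (1,2) and ending at (1,3).
Cell (1,1) has only two open neighbours ((2,1) and (1,2)), so the path must pass straight through it: one of those is the cell it's entered from and the other is where it exits.
Route from (1,2): left to (1,1), 2× down (reaching (3,1)), right to (3,2), up to (2,2), right to (2,3), down to (3,3), right to (3,4), 2× up (reaching (1,4)), left to (1,3) — 11 moves in all.
Check: all 12 open cells covered.

(1,2) - (1,1) - (2,1) - (3,1) - (3,2) - (2,2) - (2,3) - (3,3) - (3,4) - (2,4) - (1,4) - (1,3)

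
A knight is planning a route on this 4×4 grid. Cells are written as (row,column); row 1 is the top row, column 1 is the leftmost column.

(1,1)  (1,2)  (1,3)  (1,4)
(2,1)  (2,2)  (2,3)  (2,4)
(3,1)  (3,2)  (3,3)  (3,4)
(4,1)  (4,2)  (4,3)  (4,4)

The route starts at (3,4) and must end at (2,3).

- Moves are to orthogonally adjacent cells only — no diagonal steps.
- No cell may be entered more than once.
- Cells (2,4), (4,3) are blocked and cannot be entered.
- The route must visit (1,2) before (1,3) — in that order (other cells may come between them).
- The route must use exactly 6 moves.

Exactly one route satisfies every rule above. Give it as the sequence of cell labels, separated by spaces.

The waypoints must appear in the order (1,2), (1,3), with no cell reused.
Route from (3,4): left 2 to (3,2), up 2 to (1,2), right 1 to (1,3), down 1 to (2,3) — 6 moves in all.
Check: order respected ((1,2) at step 4, (1,3) at step 5); 6 moves as required.

(3,4) (3,3) (3,2) (2,2) (1,2) (1,3) (2,3)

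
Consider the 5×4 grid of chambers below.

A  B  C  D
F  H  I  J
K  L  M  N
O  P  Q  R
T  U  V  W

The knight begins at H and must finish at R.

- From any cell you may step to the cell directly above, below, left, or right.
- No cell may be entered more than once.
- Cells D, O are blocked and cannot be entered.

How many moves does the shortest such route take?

The Manhattan distance from H to R is |2−4| + |2−4| = 4, so at least 4 moves are needed.
A route of 4 moves achieves this: H → L → P → Q → R.
Since 4 matches the lower bound, it is optimal.

4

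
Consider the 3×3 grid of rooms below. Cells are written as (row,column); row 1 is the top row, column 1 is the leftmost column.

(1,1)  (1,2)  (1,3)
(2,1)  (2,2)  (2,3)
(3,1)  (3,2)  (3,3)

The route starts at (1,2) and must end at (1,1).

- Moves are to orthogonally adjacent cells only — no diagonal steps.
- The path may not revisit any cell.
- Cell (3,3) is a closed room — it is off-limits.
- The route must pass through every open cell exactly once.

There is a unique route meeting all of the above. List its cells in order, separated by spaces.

Need to visit all 8 open cells exactly once, starting at (1,2) and ending at (1,1).
Cell (3,2) has only two open neighbours ((2,2) and (3,1)), so the path must pass straight through it: one of those is the cell it's entered from and the other is where it exits.
Route from (1,2): right to (1,3), down to (2,3), left to (2,2), down to (3,2), left to (3,1), 2× up (reaching (1,1)) — 7 moves in all.
Check: all 8 open cells covered.

(1,2) (1,3) (2,3) (2,2) (3,2) (3,1) (2,1) (1,1)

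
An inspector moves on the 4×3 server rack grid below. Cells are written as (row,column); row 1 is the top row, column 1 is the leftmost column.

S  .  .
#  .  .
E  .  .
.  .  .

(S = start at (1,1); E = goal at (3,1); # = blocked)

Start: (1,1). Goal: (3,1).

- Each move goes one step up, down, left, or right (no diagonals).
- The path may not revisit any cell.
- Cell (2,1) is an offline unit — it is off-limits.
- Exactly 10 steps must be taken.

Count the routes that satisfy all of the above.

1

Need simple routes of exactly 10 moves from (1,1) to (3,1) (Manhattan distance 2, so 4 moves are spent on a detour and 4 undoing it).
Enumerating: (1,1) (1,2) (1,3) (2,3) (2,2) (3,2) (3,3) (4,3) (4,2) (4,1) (3,1).
That gives 1 route.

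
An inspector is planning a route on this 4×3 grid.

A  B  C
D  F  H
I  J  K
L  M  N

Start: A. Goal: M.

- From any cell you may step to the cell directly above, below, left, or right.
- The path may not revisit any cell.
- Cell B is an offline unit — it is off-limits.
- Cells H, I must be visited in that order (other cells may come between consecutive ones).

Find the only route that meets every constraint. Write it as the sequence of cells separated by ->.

A -> D -> F -> H -> K -> J -> I -> L -> M

The waypoints must appear in the order H, I, with no cell reused.
Route from A: down 1 to D, right 2 to H, down 1 to K, left 2 to I, down 1 to L, right 1 to M — 8 moves in all.
Check: order respected (H at step 3, I at step 6).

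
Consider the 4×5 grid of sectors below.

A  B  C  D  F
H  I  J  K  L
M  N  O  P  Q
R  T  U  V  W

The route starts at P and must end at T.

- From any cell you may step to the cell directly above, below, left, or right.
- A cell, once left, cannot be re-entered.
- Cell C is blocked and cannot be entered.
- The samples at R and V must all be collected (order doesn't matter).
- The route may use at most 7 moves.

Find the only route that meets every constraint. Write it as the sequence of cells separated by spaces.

P V U O N M R T

Any route must reach R and V and still end at T within 7 moves, so the order of the required stops is forced.
Route from P: down to V, left to U, up to O, 2× left (reaching M), down to R, right to T — 7 moves in all.
Check: all required cells visited; 7 ≤ 7 moves.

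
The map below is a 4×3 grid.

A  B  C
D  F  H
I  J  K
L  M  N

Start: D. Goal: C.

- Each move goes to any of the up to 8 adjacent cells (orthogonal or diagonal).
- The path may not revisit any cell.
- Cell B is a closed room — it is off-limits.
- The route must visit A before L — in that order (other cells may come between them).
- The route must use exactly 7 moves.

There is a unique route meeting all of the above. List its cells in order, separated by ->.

The waypoints must appear in the order A, L, with no cell reused.
Route from D: up 1 to A, down-right 1 to F, down-left 1 to I, down 1 to L, up-right 2 to H, up 1 to C — 7 moves in all.
Check: order respected (A at step 1, L at step 4); 7 moves as required.

D -> A -> F -> I -> L -> J -> H -> C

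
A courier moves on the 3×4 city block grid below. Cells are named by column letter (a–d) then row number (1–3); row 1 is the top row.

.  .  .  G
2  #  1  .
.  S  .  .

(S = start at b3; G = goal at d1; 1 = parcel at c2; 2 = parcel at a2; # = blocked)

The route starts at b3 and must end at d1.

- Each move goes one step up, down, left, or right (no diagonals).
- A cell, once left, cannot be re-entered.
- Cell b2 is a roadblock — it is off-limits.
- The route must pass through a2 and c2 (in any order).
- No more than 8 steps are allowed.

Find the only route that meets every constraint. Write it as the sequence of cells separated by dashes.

b3 - a3 - a2 - a1 - b1 - c1 - c2 - d2 - d1

The 8-move cap with required stops at a2, c2 leaves no slack for detours.
Route from b3: left 1 to a3, up 2 to a1, right 2 to c1, down 1 to c2, right 1 to d2, up 1 to d1 — 8 moves in all.
Check: all required cells visited; 8 ≤ 8 moves.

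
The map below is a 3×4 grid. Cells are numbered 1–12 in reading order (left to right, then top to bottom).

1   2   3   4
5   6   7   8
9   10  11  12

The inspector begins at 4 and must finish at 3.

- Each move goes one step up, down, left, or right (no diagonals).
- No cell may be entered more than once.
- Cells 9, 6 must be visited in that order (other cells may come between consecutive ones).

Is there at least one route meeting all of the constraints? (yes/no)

yes

One route that works: 4 → 8 → 12 → 11 → 10 → 9 → 5 → 6 → 2 → 3.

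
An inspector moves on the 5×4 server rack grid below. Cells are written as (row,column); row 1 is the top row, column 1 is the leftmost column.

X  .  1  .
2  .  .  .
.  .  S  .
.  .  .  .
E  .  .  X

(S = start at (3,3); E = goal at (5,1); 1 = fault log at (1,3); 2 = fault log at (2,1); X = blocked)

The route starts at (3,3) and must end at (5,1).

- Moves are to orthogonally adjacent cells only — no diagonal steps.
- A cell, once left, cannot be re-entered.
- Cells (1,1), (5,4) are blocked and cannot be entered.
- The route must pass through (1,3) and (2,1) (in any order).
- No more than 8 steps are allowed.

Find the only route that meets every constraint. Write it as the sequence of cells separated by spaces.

(3,3) (2,3) (1,3) (1,2) (2,2) (2,1) (3,1) (4,1) (5,1)

Any route must reach (1,3) and (2,1) and still end at (5,1) within 8 moves, so the order of the required stops is forced.
Route from (3,3): 2× up (reaching (1,3)), left to (1,2), down to (2,2), left to (2,1), 3× down (reaching (5,1)) — 8 moves in all.
Check: all required cells visited; 8 ≤ 8 moves.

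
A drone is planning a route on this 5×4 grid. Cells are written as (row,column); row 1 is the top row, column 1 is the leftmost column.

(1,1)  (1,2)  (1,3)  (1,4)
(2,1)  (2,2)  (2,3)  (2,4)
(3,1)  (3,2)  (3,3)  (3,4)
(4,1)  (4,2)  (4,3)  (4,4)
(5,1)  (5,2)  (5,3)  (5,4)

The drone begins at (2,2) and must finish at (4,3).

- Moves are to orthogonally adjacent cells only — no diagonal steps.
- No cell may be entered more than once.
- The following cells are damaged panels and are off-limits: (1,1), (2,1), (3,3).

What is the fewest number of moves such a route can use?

The Manhattan distance from (2,2) to (4,3) is |2−4| + |2−3| = 3, so at least 3 moves are needed.
A route of 3 moves achieves this: (2,2) → (3,2) → (4,2) → (4,3).
Since 3 matches the lower bound, it is optimal.

3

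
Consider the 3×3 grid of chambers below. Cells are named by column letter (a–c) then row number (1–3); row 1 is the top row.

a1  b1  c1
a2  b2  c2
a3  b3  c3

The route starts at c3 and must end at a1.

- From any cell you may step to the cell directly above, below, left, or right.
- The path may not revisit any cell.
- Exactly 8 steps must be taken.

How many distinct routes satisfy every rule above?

Need simple routes of exactly 8 moves from c3 to a1 (Manhattan distance 4, so 2 moves are spent on a detour and 2 undoing it).
Enumerating: c3 c2 c1 b1 b2 b3 a3 a2 a1 | c3 b3 a3 a2 b2 c2 c1 b1 a1.
That gives 2 routes.

2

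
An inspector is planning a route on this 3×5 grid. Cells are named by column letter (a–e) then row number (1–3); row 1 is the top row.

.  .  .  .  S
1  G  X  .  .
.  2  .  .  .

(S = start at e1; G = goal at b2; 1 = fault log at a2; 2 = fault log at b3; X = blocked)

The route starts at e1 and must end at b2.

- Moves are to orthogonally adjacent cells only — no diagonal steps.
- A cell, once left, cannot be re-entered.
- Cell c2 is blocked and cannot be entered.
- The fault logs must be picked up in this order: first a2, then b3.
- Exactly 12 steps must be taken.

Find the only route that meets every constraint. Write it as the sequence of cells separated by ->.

e1 -> e2 -> e3 -> d3 -> d2 -> d1 -> c1 -> b1 -> a1 -> a2 -> a3 -> b3 -> b2

The waypoints must appear in the order a2, b3, with no cell reused.
Route from e1: 2× down (reaching e3), left to d3, 2× up (reaching d1), 3× left (reaching a1), 2× down (reaching a3), right to b3, up to b2 — 12 moves in all.
Check: order respected (1 at step 9, 2 at step 11); 12 moves as required.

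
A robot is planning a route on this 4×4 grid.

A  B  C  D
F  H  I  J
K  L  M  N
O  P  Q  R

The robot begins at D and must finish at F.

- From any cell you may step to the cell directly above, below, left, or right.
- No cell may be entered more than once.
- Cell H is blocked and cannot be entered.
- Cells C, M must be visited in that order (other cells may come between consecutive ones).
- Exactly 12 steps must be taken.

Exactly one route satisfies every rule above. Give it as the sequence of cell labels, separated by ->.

The waypoints must appear in the order C, M, with no cell reused.
Route from D: left 1 to C, down 1 to I, right 1 to J, down 2 to R, left 1 to Q, up 1 to M, left 1 to L, down 1 to P, left 1 to O, up 2 to F — 12 moves in all.
Check: order respected (C at step 1, M at step 7); 12 moves as required.

D -> C -> I -> J -> N -> R -> Q -> M -> L -> P -> O -> K -> F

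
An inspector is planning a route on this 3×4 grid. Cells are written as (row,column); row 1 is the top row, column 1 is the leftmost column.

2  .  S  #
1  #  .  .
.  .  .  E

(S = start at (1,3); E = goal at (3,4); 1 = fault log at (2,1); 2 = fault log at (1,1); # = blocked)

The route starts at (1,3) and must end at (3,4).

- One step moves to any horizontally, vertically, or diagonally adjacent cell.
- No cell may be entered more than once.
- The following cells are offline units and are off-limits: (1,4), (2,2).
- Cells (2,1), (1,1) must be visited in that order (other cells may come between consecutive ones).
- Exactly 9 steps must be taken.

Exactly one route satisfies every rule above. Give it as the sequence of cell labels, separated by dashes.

The waypoints must appear in the order (2,1), (1,1), with no cell reused.
Route from (1,3): down-right 1 to (2,4), down-left 1 to (3,3), left 2 to (3,1), up 2 to (1,1), right 1 to (1,2), down-right 2 to (3,4) — 9 moves in all.
Check: order respected (1 at step 5, 2 at step 6); 9 moves as required.

(1,3) - (2,4) - (3,3) - (3,2) - (3,1) - (2,1) - (1,1) - (1,2) - (2,3) - (3,4)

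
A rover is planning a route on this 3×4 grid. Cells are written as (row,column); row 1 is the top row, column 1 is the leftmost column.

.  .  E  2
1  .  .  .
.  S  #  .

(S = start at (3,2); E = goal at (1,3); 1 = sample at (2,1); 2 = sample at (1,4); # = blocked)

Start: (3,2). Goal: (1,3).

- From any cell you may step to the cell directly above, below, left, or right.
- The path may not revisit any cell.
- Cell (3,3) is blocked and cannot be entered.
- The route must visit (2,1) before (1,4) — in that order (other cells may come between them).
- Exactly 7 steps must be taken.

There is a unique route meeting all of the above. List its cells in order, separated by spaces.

(3,2) (3,1) (2,1) (2,2) (2,3) (2,4) (1,4) (1,3)

The waypoints must appear in the order (2,1), (1,4), with no cell reused.
Route from (3,2): left to (3,1), up to (2,1), 3× right (reaching (2,4)), up to (1,4), left to (1,3) — 7 moves in all.
Check: order respected (1 at step 2, 2 at step 6); 7 moves as required.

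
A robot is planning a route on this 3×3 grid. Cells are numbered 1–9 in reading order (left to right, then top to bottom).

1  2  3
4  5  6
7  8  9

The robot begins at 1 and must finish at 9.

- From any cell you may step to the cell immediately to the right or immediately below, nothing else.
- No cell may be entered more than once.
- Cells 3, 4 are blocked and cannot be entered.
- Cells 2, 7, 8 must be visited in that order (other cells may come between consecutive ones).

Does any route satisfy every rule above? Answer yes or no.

no

7 lies to the left of 2, so going from 2 to 7 would need a leftward move — but moves only go right/down, so 2 cannot be visited before 7.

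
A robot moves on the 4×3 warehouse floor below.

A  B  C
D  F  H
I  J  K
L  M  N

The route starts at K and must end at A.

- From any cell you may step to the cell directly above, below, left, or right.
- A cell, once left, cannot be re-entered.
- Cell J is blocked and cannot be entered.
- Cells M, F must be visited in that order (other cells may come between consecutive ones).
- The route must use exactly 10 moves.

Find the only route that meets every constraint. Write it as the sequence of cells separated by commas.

K, N, M, L, I, D, F, H, C, B, A

The waypoints must appear in the order M, F, with no cell reused.
Route from K: down to N, 2× left (reaching L), 2× up (reaching D), 2× right (reaching H), up to C, 2× left (reaching A) — 10 moves in all.
Check: order respected (M at step 2, F at step 6); 10 moves as required.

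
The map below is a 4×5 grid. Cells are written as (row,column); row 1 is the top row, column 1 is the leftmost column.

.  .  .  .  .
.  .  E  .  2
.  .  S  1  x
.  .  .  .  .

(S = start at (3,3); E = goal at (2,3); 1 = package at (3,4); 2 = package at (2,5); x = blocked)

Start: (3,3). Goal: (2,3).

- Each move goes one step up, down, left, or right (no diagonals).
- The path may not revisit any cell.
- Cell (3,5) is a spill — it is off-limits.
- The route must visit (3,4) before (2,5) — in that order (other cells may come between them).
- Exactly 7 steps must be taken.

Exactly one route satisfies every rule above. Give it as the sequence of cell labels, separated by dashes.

The waypoints must appear in the order (3,4), (2,5), with no cell reused.
Route from (3,3): right 1 to (3,4), up 1 to (2,4), right 1 to (2,5), up 1 to (1,5), left 2 to (1,3), down 1 to (2,3) — 7 moves in all.
Check: order respected (1 at step 1, 2 at step 3); 7 moves as required.

(3,3) - (3,4) - (2,4) - (2,5) - (1,5) - (1,4) - (1,3) - (2,3)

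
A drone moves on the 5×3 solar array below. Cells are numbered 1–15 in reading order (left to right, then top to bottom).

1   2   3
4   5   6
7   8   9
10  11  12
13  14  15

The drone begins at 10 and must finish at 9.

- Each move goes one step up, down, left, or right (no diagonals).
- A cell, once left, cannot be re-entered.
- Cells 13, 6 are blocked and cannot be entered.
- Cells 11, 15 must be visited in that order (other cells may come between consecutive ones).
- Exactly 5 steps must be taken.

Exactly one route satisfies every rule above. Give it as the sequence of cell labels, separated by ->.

10 -> 11 -> 14 -> 15 -> 12 -> 9

The waypoints must appear in the order 11, 15, with no cell reused.
Route from 10: right to 11, down to 14, right to 15, 2× up (reaching 9) — 5 moves in all.
Check: order respected (11 at step 1, 15 at step 3); 5 moves as required.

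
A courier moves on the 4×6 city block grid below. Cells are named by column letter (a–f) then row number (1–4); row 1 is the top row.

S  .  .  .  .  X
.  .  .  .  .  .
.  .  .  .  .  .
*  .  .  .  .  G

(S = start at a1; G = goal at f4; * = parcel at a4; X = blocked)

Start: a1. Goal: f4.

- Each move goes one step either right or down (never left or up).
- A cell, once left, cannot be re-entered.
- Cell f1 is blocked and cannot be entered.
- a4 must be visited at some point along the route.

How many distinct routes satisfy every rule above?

1

A right/down-only route from a1 to f4 makes exactly 3 down-moves and 5 right-moves in some order.
With no other constraints that would be C(8,3) = 56 routes.
Split at a4 and multiply the segment counts (each segment already excludes blocked cells): a1→a4: 1; a4→f4: 1; product = 1.
That gives 1 route.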